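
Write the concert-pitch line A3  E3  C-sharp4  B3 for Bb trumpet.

Written C4 sounds as Bb3 on the Bb trumpet, so concert pitches are written a major second up.
A3 gives B3
E3 gives F#3
C#4 gives D#4
B3 gives C#4

B3 F#3 D#4 C#4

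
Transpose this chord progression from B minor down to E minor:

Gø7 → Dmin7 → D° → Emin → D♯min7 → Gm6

Cø7 Gmin7 G° Amin G#min7 Cm6

B minor down to E minor is a perfect fifth; each chord root moves by that interval while the quality stays the same.
Gø7: root G down a perfect fifth → C, giving Cø7.
Dmin7: root D down a perfect fifth → G, giving Gmin7.
D°: root D down a perfect fifth → G, giving G°.
Emin: root E down a perfect fifth → A, giving Amin.
D♯min7: root D♯ down a perfect fifth → G#, giving G#min7.
Gm6: root G down a perfect fifth → C, giving Cm6.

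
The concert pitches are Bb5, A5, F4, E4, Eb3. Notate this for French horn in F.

The French horn in F sounds a perfect fifth below written, so the written part must be a perfect fifth above concert — transpose each note up.
Bb5 becomes F6
A5 becomes E6
F4 becomes C5
E4 becomes B4
Eb3 becomes Bb3

F6 E6 C5 B4 Bb3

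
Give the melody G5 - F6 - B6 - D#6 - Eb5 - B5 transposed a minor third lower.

E5 D6 G#6 B#5 C5 G#5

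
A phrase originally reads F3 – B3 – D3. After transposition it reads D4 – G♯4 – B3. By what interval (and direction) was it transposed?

up a major sixth

From F3 to D4 is 6 letter names — a sixth of some quality.
F3 to D4 is 9 semitones, which makes it a major sixth; the second version is higher, so the direction is up.
Checking another pair — D3 → B3 — gives the same interval.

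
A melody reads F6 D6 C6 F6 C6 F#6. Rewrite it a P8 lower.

F5 D5 C5 F5 C5 F#5

F6 to F5
D6 to D5
C6 to C5
F6 to F5
C6 to C5
F#6 to F#5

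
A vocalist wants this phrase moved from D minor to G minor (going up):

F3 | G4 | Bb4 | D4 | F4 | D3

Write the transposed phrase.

Bb3 C5 Eb5 G4 Bb4 G3

From D up to G is a perfect fourth; apply that to each pitch.
F3 to Bb3
G4 to C5
Bb4 to Eb5
D4 to G4
F4 to Bb4
D3 to G3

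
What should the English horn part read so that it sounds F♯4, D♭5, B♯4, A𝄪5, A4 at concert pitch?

C#5 Ab5 F##5 E##6 E5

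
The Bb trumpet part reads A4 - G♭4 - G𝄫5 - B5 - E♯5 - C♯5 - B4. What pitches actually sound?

G4 Fb4 Fbb5 A5 D#5 B4 A4

Written C4 on the Bb trumpet sounds as Bb3, a major second lower; apply that shift to every note.
A4 to G4
Gb4 to Fb4
Gbb5 to Fbb5
B5 to A5
E#5 to D#5
C#5 to B4
B4 to A4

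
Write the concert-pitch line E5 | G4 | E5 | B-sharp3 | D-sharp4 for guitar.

E6 G5 E6 B#4 D#5

Written C4 sounds as C3 on the guitar, so concert pitches are written a perfect octave up.
E5 gives E6
G4 gives G5
E5 gives E6
B#3 gives B#4
D#4 gives D#5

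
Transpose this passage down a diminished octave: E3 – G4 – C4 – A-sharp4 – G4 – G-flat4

E#2 G#3 C#3 A##3 G#3 G3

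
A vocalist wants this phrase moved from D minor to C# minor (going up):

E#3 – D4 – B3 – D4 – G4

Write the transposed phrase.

D##4 C#5 A#4 C#5 F#5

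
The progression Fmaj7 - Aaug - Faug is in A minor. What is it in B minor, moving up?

Gmaj7 Baug Gaug

A minor up to B minor is a major second; each chord root moves by that interval while the quality stays the same.
Fmaj7: root F up a major second → G, giving Gmaj7.
Aaug: root A up a major second → B, giving Baug.
Faug: root F up a major second → G, giving Gaug.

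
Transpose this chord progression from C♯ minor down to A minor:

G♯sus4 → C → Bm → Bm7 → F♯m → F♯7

Esus4 Ab Gm Gm7 Dm D7

C♯ minor down to A minor is a major third; each chord root moves by that interval while the quality stays the same.
G♯sus4: root G♯ down a major third → E, giving Esus4.
C: root C down a major third → Ab, giving Ab.
Bm: root B down a major third → G, giving Gm.
Bm7: root B down a major third → G, giving Gm7.
F♯m: root F♯ down a major third → D, giving Dm.
F♯7: root F♯ down a major third → D, giving D7.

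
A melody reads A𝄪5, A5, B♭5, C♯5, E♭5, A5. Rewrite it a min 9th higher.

B#6 Bb6 Cb7 D6 Fb6 Bb6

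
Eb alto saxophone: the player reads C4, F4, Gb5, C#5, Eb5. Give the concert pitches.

Eb3 Ab3 Bbb4 E4 Gb4

Written C4 on the Eb alto saxophone sounds as Eb3, a major sixth lower; apply that shift to every note.
C4 to Eb3
F4 to Ab3
Gb5 to Bbb4
C#5 to E4
Eb5 to Gb4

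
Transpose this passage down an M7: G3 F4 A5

A major seventh down from G3 gives Ab2.
A major seventh down from F4 gives Gb3.
A5: a seventh down reaches B, and 11 semitones makes it Bb4.

Ab2 Gb3 Bb4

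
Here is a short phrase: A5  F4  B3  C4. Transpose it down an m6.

C#5 A3 D#3 E3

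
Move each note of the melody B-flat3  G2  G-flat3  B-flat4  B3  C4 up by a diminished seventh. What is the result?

Abb4 Fb3 Fbb4 Abb5 Ab4 Bbb4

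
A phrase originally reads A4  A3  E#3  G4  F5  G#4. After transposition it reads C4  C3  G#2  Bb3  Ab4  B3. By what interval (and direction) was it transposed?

From A4 to C4 is 6 letter names — a sixth of some quality.
C4 to A4 is 9 semitones, which makes it a major sixth; the second version is lower, so the direction is down.
Checking another pair — G#4 → B3 — gives the same interval.

down a major sixth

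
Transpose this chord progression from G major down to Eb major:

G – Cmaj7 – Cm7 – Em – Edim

Eb Abmaj7 Abm7 Cm Cdim

G major down to Eb major is a major third; each chord root moves by that interval while the quality stays the same.
G: root G down a major third → Eb, giving Eb.
Cmaj7: root C down a major third → Ab, giving Abmaj7.
Cm7: root C down a major third → Ab, giving Abm7.
Em: root E down a major third → C, giving Cm.
Edim: root E down a major third → C, giving Cdim.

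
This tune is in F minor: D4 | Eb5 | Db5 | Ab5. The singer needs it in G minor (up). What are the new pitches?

From F up to G is a major second; apply that to each pitch.
D4 → E4
Eb5 → F5
Db5 → Eb5
Ab5 → Bb5

E4 F5 Eb5 Bb5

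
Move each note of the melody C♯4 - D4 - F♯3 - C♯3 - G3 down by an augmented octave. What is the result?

An augmented octave down from C#4 gives C3.
D4 down an augmented octave is Db3.
F#3: an octave down reaches F, and 13 semitones makes it F2.
An augmented octave down from C#3 gives C2.
An augmented octave down from G3 gives Gb2.

C3 Db3 F2 C2 Gb2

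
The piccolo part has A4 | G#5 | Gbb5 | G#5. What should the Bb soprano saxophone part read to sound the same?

First find concert pitch: the piccolo sounds a perfect octave above written, so A4 G#5 Gbb5 G#5 sounds A5 G#6 Gbb6 G#6.
Then write for Bb soprano saxophone: it sounds a major second below written, so the part must be a major second above concert.
A5 → B5
G#6 → A#6
Gbb6 → Abb6
G#6 → A#6

B5 A#6 Abb6 A#6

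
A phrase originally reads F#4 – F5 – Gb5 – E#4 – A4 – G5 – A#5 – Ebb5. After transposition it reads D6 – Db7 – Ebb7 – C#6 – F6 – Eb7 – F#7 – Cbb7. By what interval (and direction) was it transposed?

Take the first pair: F#4 → D6. F to D spans 13 letter names, so the interval is some kind of thirteenth.
F#4 to D6 is 20 semitones, which makes it a minor thirteenth; the second version is higher, so the direction is up.
Checking another pair — Ebb5 → Cbb7 — gives the same interval.

up a minor thirteenth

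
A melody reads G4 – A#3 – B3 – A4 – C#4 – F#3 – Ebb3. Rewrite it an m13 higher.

Eb6 F#5 G5 F6 A5 D5 Cbb5

A minor thirteenth up from G4 gives Eb6.
A#3: a thirteenth up reaches F, and 20 semitones makes it F#5.
A minor thirteenth up from B3 gives G5.
A minor thirteenth up from A4 gives F6.
A minor thirteenth up from C#4 gives A5.
A minor thirteenth up from F#3 gives D5.
A minor thirteenth up from Ebb3 gives Cbb5.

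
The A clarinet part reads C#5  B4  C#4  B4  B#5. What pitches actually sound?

A#4 G#4 A#3 G#4 G##5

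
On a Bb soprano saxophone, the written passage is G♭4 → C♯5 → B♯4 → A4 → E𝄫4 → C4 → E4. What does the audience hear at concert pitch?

Fb4 B4 A#4 G4 Dbb4 Bb3 D4

Written C4 on the Bb soprano saxophone sounds as Bb3, a major second lower; apply that shift to every note.
Gb4 to Fb4
C#5 to B4
B#4 to A#4
A4 to G4
Ebb4 to Dbb4
C4 to Bb3
E4 to D4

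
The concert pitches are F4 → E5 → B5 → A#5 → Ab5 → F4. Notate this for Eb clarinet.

Written C4 sounds as Eb4 on the Eb clarinet, so concert pitches are written a minor third down.
F4 to D4
E5 to C#5
B5 to G#5
A#5 to F##5
Ab5 to F5
F4 to D4

D4 C#5 G#5 F##5 F5 D4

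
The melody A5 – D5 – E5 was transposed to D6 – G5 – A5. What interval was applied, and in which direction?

up a perfect fourth

From A5 to D6 is 4 letter names — a fourth of some quality.
A5 to D6 is 5 semitones, which makes it a perfect fourth; the second version is higher, so the direction is up.
Checking another pair — E5 → A5 — gives the same interval.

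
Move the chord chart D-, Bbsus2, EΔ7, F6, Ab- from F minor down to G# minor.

E#- C#sus2 F##Δ7 G#6 B-

F minor down to G# minor is a diminished seventh; each chord root moves by that interval while the quality stays the same.
D-: root D down a diminished seventh → E#, giving E#-.
Bbsus2: root Bb down a diminished seventh → C#, giving C#sus2.
EΔ7: root E down a diminished seventh → F##, giving F##Δ7.
F6: root F down a diminished seventh → G#, giving G#6.
Ab-: root Ab down a diminished seventh → B, giving B-.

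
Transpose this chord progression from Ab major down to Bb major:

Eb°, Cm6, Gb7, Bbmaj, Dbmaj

F° Dm6 Ab7 Cmaj Ebmaj

Ab major down to Bb major is a minor seventh; each chord root moves by that interval while the quality stays the same.
Eb°: root Eb down a minor seventh → F, giving F°.
Cm6: root C down a minor seventh → D, giving Dm6.
Gb7: root Gb down a minor seventh → Ab, giving Ab7.
Bbmaj: root Bb down a minor seventh → C, giving Cmaj.
Dbmaj: root Db down a minor seventh → Eb, giving Ebmaj.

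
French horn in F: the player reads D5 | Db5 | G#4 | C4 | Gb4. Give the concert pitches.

G4 Gb4 C#4 F3 Cb4

The French horn in F sounds a perfect fifth below written, so transpose each written note down a perfect fifth.
D5 -> G4
Db5 -> Gb4
G#4 -> C#4
C4 -> F3
Gb4 -> Cb4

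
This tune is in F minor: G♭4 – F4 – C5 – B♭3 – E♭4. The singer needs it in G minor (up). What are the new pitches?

Ab4 G4 D5 C4 F4

F minor to G minor up is a major second, so every note moves up by that interval.
Gb4 to Ab4
F4 to G4
C5 to D5
Bb3 to C4
Eb4 to F4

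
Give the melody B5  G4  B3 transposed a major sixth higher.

G#6 E5 G#4

B5 -> G#6
G4 -> E5
B3 -> G#4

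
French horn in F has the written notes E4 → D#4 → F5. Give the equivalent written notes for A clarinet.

C4 B3 Db5

First find concert pitch: the French horn in F sounds a perfect fifth below written, so E4 D#4 F5 sounds A3 G#3 Bb4.
Then write for A clarinet: it sounds a minor third below written, so the part must be a minor third above concert.
A3 → C4
G#3 → B3
Bb4 → Db5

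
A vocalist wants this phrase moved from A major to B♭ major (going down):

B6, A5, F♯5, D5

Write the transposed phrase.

From A down to B♭ is a major seventh; apply that to each pitch.
B6 to C6
A5 to Bb4
F#5 to G4
D5 to Eb4

C6 Bb4 G4 Eb4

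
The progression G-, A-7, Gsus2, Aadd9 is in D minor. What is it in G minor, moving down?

D minor down to G minor is a perfect fifth; each chord root moves by that interval while the quality stays the same.
G-: root G down a perfect fifth → C, giving C-.
A-7: root A down a perfect fifth → D, giving D-7.
Gsus2: root G down a perfect fifth → C, giving Csus2.
Aadd9: root A down a perfect fifth → D, giving Dadd9.

C- D-7 Csus2 Dadd9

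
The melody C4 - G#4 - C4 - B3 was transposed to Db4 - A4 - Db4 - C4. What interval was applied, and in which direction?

From C4 to Db4 is 2 letter names — a second of some quality.
C4 to Db4 is 1 semitone, which makes it a minor second; the second version is higher, so the direction is up.
Checking another pair — B3 → C4 — gives the same interval.

up a minor second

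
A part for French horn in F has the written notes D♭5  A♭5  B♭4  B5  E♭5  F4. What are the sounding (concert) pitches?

Gb4 Db5 Eb4 E5 Ab4 Bb3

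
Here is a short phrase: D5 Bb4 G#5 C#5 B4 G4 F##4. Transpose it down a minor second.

D5 -> C#5
Bb4 -> A4
G#5 -> F##5
C#5 -> B#4
B4 -> A#4
G4 -> F#4
F##4 -> E##4

C#5 A4 F##5 B#4 A#4 F#4 E##4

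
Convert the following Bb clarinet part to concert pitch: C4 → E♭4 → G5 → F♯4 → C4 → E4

Bb3 Db4 F5 E4 Bb3 D4

Written C4 on the Bb clarinet sounds as Bb3, a major second lower; apply that shift to every note.
C4 -> Bb3
Eb4 -> Db4
G5 -> F5
F#4 -> E4
C4 -> Bb3
E4 -> D4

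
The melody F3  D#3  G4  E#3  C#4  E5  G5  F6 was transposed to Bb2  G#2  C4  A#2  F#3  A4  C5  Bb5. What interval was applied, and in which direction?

From F3 to Bb2 is 5 letter names — a fifth of some quality.
Bb2 to F3 is 7 semitones, which makes it a perfect fifth; the second version is lower, so the direction is down.
Checking another pair — F6 → Bb5 — gives the same interval.

down a perfect fifth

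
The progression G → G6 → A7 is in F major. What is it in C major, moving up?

F major up to C major is a perfect fifth; each chord root moves by that interval while the quality stays the same.
G: root G up a perfect fifth → D, giving D.
G6: root G up a perfect fifth → D, giving D6.
A7: root A up a perfect fifth → E, giving E7.

D D6 E7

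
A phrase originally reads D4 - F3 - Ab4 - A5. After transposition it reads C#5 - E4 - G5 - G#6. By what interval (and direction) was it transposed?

up a major seventh

From D4 to C#5 is 7 letter names — a seventh of some quality.
D4 to C#5 is 11 semitones, which makes it a major seventh; the second version is higher, so the direction is up.
Checking another pair — A5 → G#6 — gives the same interval.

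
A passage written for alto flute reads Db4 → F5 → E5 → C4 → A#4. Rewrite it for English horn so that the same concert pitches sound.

First find concert pitch: the alto flute sounds a perfect fourth below written, so Db4 F5 E5 C4 A#4 sounds Ab3 C5 B4 G3 E#4.
Then write for English horn: it sounds a perfect fifth below written, so the part must be a perfect fifth above concert.
Ab3 → Eb4
C5 → G5
B4 → F#5
G3 → D4
E#4 → B#4

Eb4 G5 F#5 D4 B#4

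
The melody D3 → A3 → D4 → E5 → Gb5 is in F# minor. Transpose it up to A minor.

F3 C4 F4 G5 Bbb5

F# minor to A minor up is a minor third, so every note moves up by that interval.
D3 becomes F3
A3 becomes C4
D4 becomes F4
E5 becomes G5
Gb5 becomes Bbb5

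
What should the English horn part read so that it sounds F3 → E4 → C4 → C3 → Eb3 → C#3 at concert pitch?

The English horn sounds a perfect fifth below written, so the written part must be a perfect fifth above concert — transpose each note up.
F3 becomes C4
E4 becomes B4
C4 becomes G4
C3 becomes G3
Eb3 becomes Bb3
C#3 becomes G#3

C4 B4 G4 G3 Bb3 G#3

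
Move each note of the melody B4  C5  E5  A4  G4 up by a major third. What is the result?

B4 up a major third is D#5.
C5: a third up reaches E, and 4 semitones makes it E5.
E5: a third up reaches G, and 4 semitones makes it G#5.
A major third up from A4 gives C#5.
G4: a third up reaches B, and 4 semitones makes it B4.

D#5 E5 G#5 C#5 B4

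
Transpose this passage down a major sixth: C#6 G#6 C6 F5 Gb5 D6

C#6 -> E5
G#6 -> B5
C6 -> Eb5
F5 -> Ab4
Gb5 -> Bbb4
D6 -> F5

E5 B5 Eb5 Ab4 Bbb4 F5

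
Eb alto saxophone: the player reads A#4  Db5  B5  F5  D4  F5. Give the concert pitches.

C#4 Fb4 D5 Ab4 F3 Ab4

The Eb alto saxophone sounds a major sixth below written, so transpose each written note down a major sixth.
A#4 → C#4
Db5 → Fb4
B5 → D5
F5 → Ab4
D4 → F3
F5 → Ab4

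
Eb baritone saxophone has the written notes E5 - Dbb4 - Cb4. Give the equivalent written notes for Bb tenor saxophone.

A4 Gbb3 Fb3

First find concert pitch: the Eb baritone saxophone sounds a major thirteenth below written, so E5 Dbb4 Cb4 sounds G3 Fbb2 Ebb2.
Then write for Bb tenor saxophone: it sounds a major ninth below written, so the part must be a major ninth above concert.
G3 → A4
Fbb2 → Gbb3
Ebb2 → Fb3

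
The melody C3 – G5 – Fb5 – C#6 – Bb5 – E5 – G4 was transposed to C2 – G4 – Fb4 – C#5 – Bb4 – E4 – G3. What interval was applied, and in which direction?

down a perfect octave

Take the first pair: C3 → C2. C to C spans 8 letter names, so the interval is some kind of octave.
C2 to C3 is 12 semitones, which makes it a perfect octave; the second version is lower, so the direction is down.
Checking another pair — G4 → G3 — gives the same interval.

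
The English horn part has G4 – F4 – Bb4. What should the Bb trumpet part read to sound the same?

D4 C4 F4

First find concert pitch: the English horn sounds a perfect fifth below written, so G4 F4 Bb4 sounds C4 Bb3 Eb4.
Then write for Bb trumpet: it sounds a major second below written, so the part must be a major second above concert.
C4 → D4
Bb3 → C4
Eb4 → F4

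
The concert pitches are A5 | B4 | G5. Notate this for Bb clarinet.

The Bb clarinet sounds a major second below written, so the written part must be a major second above concert — transpose each note up.
A5 → B5
B4 → C#5
G5 → A5

B5 C#5 A5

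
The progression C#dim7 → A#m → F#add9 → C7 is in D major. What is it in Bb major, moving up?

D major up to Bb major is a minor sixth; each chord root moves by that interval while the quality stays the same.
C#dim7: root C# up a minor sixth → A, giving Adim7.
A#m: root A# up a minor sixth → F#, giving F#m.
F#add9: root F# up a minor sixth → D, giving Dadd9.
C7: root C up a minor sixth → Ab, giving Ab7.

Adim7 F#m Dadd9 Ab7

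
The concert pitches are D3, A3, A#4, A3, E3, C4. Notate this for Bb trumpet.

The Bb trumpet sounds a major second below written, so the written part must be a major second above concert — transpose each note up.
D3 -> E3
A3 -> B3
A#4 -> B#4
A3 -> B3
E3 -> F#3
C4 -> D4

E3 B3 B#4 B3 F#3 D4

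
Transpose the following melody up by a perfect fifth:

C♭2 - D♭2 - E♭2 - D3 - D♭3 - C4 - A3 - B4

Gb2 Ab2 Bb2 A3 Ab3 G4 E4 F#5

Cb2 becomes Gb2
Db2 becomes Ab2
Eb2 becomes Bb2
D3 becomes A3
Db3 becomes Ab3
C4 becomes G4
A3 becomes E4
B4 becomes F#5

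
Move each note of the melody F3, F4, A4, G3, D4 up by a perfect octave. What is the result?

F4 F5 A5 G4 D5

F3 up a perfect octave is F4.
F4 up a perfect octave is F5.
A perfect octave up from A4 gives A5.
A perfect octave up from G3 gives G4.
D4 up a perfect octave is D5.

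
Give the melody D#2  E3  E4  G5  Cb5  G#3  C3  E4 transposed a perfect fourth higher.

G#2 A3 A4 C6 Fb5 C#4 F3 A4

D#2 → G#2
E3 → A3
E4 → A4
G5 → C6
Cb5 → Fb5
G#3 → C#4
C3 → F3
E4 → A4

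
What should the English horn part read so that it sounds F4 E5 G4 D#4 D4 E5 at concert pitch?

Written C4 sounds as F3 on the English horn, so concert pitches are written a perfect fifth up.
F4 to C5
E5 to B5
G4 to D5
D#4 to A#4
D4 to A4
E5 to B5

C5 B5 D5 A#4 A4 B5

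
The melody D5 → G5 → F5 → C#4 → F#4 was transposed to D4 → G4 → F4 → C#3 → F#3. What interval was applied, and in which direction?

down a perfect octave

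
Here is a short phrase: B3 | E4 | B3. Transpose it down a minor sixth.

A minor sixth down from B3 gives D#3.
A minor sixth down from E4 gives G#3.
A minor sixth down from B3 gives D#3.

D#3 G#3 D#3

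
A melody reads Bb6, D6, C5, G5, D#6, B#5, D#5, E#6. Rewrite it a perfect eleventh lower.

Bb6 down a perfect eleventh is F5.
A perfect eleventh down from D6 gives A4.
A perfect eleventh down from C5 gives G3.
G5 down a perfect eleventh is D4.
A perfect eleventh down from D#6 gives A#4.
B#5 down a perfect eleventh is F##4.
A perfect eleventh down from D#5 gives A#3.
E#6: an eleventh down reaches B, and 17 semitones makes it B#4.

F5 A4 G3 D4 A#4 F##4 A#3 B#4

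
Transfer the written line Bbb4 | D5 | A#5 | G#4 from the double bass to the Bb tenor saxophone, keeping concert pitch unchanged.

First find concert pitch: the double bass sounds a perfect octave below written, so Bbb4 D5 A#5 G#4 sounds Bbb3 D4 A#4 G#3.
Then write for Bb tenor saxophone: it sounds a major ninth below written, so the part must be a major ninth above concert.
Bbb3 → Cb5
D4 → E5
A#4 → B#5
G#3 → A#4

Cb5 E5 B#5 A#4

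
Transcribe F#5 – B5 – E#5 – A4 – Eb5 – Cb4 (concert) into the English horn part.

C#6 F#6 B#5 E5 Bb5 Gb4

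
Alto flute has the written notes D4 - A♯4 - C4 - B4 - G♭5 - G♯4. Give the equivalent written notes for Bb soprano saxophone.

First find concert pitch: the alto flute sounds a perfect fourth below written, so D4 A♯4 C4 B4 G♭5 G♯4 sounds A3 E#4 G3 F#4 Db5 D#4.
Then write for Bb soprano saxophone: it sounds a major second below written, so the part must be a major second above concert.
A3 → B3
E#4 → F##4
G3 → A3
F#4 → G#4
Db5 → Eb5
D#4 → E#4

B3 F##4 A3 G#4 Eb5 E#4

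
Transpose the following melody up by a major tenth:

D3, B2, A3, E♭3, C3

F#4 D#4 C#5 G4 E4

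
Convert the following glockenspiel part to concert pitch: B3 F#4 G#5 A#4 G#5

The glockenspiel sounds a perfect fifteenth above written, so transpose each written note up a perfect fifteenth.
B3 → B5
F#4 → F#6
G#5 → G#7
A#4 → A#6
G#5 → G#7

B5 F#6 G#7 A#6 G#7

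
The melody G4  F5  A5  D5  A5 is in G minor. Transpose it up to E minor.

E5 D6 F#6 B5 F#6

G minor to E minor up is a major sixth, so every note moves up by that interval.
G4 to E5
F5 to D6
A5 to F#6
D5 to B5
A5 to F#6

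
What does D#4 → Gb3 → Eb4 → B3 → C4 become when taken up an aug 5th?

A##4 D4 B4 F##4 G#4

D#4 up an augmented fifth is A##4.
An augmented fifth up from Gb3 gives D4.
Eb4: a fifth up reaches B, and 8 semitones makes it B4.
B3: a fifth up reaches F, and 8 semitones makes it F##4.
An augmented fifth up from C4 gives G#4.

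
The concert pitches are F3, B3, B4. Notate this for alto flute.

The alto flute sounds a perfect fourth below written, so the written part must be a perfect fourth above concert — transpose each note up.
F3 → Bb3
B3 → E4
B4 → E5

Bb3 E4 E5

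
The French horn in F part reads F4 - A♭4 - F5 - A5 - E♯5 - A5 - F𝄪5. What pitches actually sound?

The French horn in F sounds a perfect fifth below written, so transpose each written note down a perfect fifth.
F4 -> Bb3
Ab4 -> Db4
F5 -> Bb4
A5 -> D5
E#5 -> A#4
A5 -> D5
F##5 -> B#4

Bb3 Db4 Bb4 D5 A#4 D5 B#4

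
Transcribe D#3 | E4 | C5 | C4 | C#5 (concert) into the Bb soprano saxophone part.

E#3 F#4 D5 D4 D#5

The Bb soprano saxophone sounds a major second below written, so the written part must be a major second above concert — transpose each note up.
D#3 -> E#3
E4 -> F#4
C5 -> D5
C4 -> D4
C#5 -> D#5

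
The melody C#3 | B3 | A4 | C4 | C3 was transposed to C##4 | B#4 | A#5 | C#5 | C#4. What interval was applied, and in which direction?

From C#3 to C##4 is 8 letter names — an octave of some quality.
C#3 to C##4 is 13 semitones, which makes it an augmented octave; the second version is higher, so the direction is up.
Checking another pair — C3 → C#4 — gives the same interval.

up an augmented octave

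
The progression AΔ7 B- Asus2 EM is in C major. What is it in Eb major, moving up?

CΔ7 D- Csus2 GM

C major up to Eb major is a minor third; each chord root moves by that interval while the quality stays the same.
AΔ7: root A up a minor third → C, giving CΔ7.
B-: root B up a minor third → D, giving D-.
Asus2: root A up a minor third → C, giving Csus2.
EM: root E up a minor third → G, giving GM.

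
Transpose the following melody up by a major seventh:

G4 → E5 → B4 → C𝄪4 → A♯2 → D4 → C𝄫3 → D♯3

F#5 D#6 A#5 B##4 G##3 C#5 Bbb3 C##4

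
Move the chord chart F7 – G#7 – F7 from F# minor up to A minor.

F# minor up to A minor is a minor third; each chord root moves by that interval while the quality stays the same.
F7: root F up a minor third → Ab, giving Ab7.
G#7: root G# up a minor third → B, giving B7.
F7: root F up a minor third → Ab, giving Ab7.

Ab7 B7 Ab7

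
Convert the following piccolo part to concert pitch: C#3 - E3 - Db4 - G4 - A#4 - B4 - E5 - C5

The piccolo sounds a perfect octave above written, so transpose each written note up a perfect octave.
C#3 becomes C#4
E3 becomes E4
Db4 becomes Db5
G4 becomes G5
A#4 becomes A#5
B4 becomes B5
E5 becomes E6
C5 becomes C6

C#4 E4 Db5 G5 A#5 B5 E6 C6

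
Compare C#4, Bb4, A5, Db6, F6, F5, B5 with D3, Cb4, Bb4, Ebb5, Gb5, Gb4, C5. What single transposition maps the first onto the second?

down a major seventh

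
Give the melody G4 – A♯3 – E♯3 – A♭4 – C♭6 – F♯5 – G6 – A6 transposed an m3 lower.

G4 -> E4
A#3 -> F##3
E#3 -> C##3
Ab4 -> F4
Cb6 -> Ab5
F#5 -> D#5
G6 -> E6
A6 -> F#6

E4 F##3 C##3 F4 Ab5 D#5 E6 F#6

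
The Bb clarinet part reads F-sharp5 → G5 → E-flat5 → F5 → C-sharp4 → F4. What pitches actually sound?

E5 F5 Db5 Eb5 B3 Eb4

The Bb clarinet sounds a major second below written, so transpose each written note down a major second.
F#5 -> E5
G5 -> F5
Eb5 -> Db5
F5 -> Eb5
C#4 -> B3
F4 -> Eb4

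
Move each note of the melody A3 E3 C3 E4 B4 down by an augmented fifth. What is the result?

A3: a fifth down reaches D, and 8 semitones makes it Db3.
An augmented fifth down from E3 gives Ab2.
An augmented fifth down from C3 gives Fb2.
E4: a fifth down reaches A, and 8 semitones makes it Ab3.
B4: a fifth down reaches E, and 8 semitones makes it Eb4.

Db3 Ab2 Fb2 Ab3 Eb4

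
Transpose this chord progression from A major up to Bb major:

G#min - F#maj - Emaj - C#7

Amin Gmaj Fmaj D7

A major up to Bb major is a minor second; each chord root moves by that interval while the quality stays the same.
G#min: root G# up a minor second → A, giving Amin.
F#maj: root F# up a minor second → G, giving Gmaj.
Emaj: root E up a minor second → F, giving Fmaj.
C#7: root C# up a minor second → D, giving D7.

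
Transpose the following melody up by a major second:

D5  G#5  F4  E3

E5 A#5 G4 F#3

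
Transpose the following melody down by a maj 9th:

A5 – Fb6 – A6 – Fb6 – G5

G4 Ebb5 G5 Ebb5 F4

A5 → G4
Fb6 → Ebb5
A6 → G5
Fb6 → Ebb5
G5 → F4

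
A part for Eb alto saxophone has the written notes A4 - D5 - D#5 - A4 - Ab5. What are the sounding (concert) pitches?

The Eb alto saxophone sounds a major sixth below written, so transpose each written note down a major sixth.
A4 becomes C4
D5 becomes F4
D#5 becomes F#4
A4 becomes C4
Ab5 becomes Cb5

C4 F4 F#4 C4 Cb5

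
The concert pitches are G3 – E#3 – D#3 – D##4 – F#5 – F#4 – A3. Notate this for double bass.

Written C4 sounds as C3 on the double bass, so concert pitches are written a perfect octave up.
G3 gives G4
E#3 gives E#4
D#3 gives D#4
D##4 gives D##5
F#5 gives F#6
F#4 gives F#5
A3 gives A4

G4 E#4 D#4 D##5 F#6 F#5 A4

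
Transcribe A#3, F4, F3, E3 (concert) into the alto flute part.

The alto flute sounds a perfect fourth below written, so the written part must be a perfect fourth above concert — transpose each note up.
A#3 gives D#4
F4 gives Bb4
F3 gives Bb3
E3 gives A3

D#4 Bb4 Bb3 A3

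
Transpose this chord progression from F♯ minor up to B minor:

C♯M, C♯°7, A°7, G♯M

F#M F#°7 D°7 C#M

F♯ minor up to B minor is a perfect fourth; each chord root moves by that interval while the quality stays the same.
C♯M: root C♯ up a perfect fourth → F#, giving F#M.
C♯°7: root C♯ up a perfect fourth → F#, giving F#°7.
A°7: root A up a perfect fourth → D, giving D°7.
G♯M: root G♯ up a perfect fourth → C#, giving C#M.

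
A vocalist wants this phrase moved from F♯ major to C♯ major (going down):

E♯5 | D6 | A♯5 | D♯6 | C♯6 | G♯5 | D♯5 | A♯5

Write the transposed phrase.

F♯ major to C♯ major down is a perfect fourth, so every note moves down by that interval.
E#5 -> B#4
D6 -> A5
A#5 -> E#5
D#6 -> A#5
C#6 -> G#5
G#5 -> D#5
D#5 -> A#4
A#5 -> E#5

B#4 A5 E#5 A#5 G#5 D#5 A#4 E#5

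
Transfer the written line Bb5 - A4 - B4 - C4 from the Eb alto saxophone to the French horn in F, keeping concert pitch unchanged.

Ab5 G4 A4 Bb3

First find concert pitch: the Eb alto saxophone sounds a major sixth below written, so Bb5 A4 B4 C4 sounds Db5 C4 D4 Eb3.
Then write for French horn in F: it sounds a perfect fifth below written, so the part must be a perfect fifth above concert.
Db5 → Ab5
C4 → G4
D4 → A4
Eb3 → Bb3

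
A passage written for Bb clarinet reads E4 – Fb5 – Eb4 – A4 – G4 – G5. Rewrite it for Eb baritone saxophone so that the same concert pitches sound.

B5 Cb7 Bb5 E6 D6 D7

First find concert pitch: the Bb clarinet sounds a major second below written, so E4 Fb5 Eb4 A4 G4 G5 sounds D4 Ebb5 Db4 G4 F4 F5.
Then write for Eb baritone saxophone: it sounds a major thirteenth below written, so the part must be a major thirteenth above concert.
D4 → B5
Ebb5 → Cb7
Db4 → Bb5
G4 → E6
F4 → D6
F5 → D7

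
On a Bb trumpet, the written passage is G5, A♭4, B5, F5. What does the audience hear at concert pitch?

The Bb trumpet sounds a major second below written, so transpose each written note down a major second.
G5 -> F5
Ab4 -> Gb4
B5 -> A5
F5 -> Eb5

F5 Gb4 A5 Eb5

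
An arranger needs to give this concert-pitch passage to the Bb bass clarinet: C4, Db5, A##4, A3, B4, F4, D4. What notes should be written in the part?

The Bb bass clarinet sounds a major ninth below written, so the written part must be a major ninth above concert — transpose each note up.
C4 becomes D5
Db5 becomes Eb6
A##4 becomes B##5
A3 becomes B4
B4 becomes C#6
F4 becomes G5
D4 becomes E5

D5 Eb6 B##5 B4 C#6 G5 E5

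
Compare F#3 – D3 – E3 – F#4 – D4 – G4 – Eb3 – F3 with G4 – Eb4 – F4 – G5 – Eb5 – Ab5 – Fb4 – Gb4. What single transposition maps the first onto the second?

From F#3 to G4 is 9 letter names — a ninth of some quality.
F#3 to G4 is 13 semitones, which makes it a minor ninth; the second version is higher, so the direction is up.
Checking another pair — F3 → Gb4 — gives the same interval.

up a minor ninth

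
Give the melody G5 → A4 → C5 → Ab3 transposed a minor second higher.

G5 up a minor second is Ab5.
A minor second up from A4 gives Bb4.
C5: a second up reaches D, and 1 semitone makes it Db5.
Ab3: a second up reaches B, and 1 semitone makes it Bbb3.

Ab5 Bb4 Db5 Bbb3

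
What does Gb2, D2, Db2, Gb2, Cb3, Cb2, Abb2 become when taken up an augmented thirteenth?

E4 B#3 B3 E4 A4 A3 F4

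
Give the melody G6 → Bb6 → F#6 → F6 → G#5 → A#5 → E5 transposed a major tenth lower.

Eb5 Gb5 D5 Db5 E4 F#4 C4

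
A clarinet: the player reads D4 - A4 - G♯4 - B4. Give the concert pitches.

The A clarinet sounds a minor third below written, so transpose each written note down a minor third.
D4 gives B3
A4 gives F#4
G#4 gives E#4
B4 gives G#4

B3 F#4 E#4 G#4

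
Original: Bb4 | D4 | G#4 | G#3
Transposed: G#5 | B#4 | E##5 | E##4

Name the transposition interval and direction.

up an augmented sixth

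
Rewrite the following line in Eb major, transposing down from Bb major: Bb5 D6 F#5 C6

From Bb down to Eb is a perfect fifth; apply that to each pitch.
Bb5 becomes Eb5
D6 becomes G5
F#5 becomes B4
C6 becomes F5

Eb5 G5 B4 F5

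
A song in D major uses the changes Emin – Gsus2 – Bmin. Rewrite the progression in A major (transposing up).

Bmin Dsus2 F#min

D major up to A major is a perfect fifth; each chord root moves by that interval while the quality stays the same.
Emin: root E up a perfect fifth → B, giving Bmin.
Gsus2: root G up a perfect fifth → D, giving Dsus2.
Bmin: root B up a perfect fifth → F#, giving F#min.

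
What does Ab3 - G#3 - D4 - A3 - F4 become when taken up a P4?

A perfect fourth up from Ab3 gives Db4.
A perfect fourth up from G#3 gives C#4.
D4: a fourth up reaches G, and 5 semitones makes it G4.
A3: a fourth up reaches D, and 5 semitones makes it D4.
A perfect fourth up from F4 gives Bb4.

Db4 C#4 G4 D4 Bb4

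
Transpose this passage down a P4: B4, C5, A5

F#4 G4 E5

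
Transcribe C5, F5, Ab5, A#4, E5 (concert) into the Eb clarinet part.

A4 D5 F5 F##4 C#5

The Eb clarinet sounds a minor third above written, so the written part must be a minor third below concert — transpose each note down.
C5 -> A4
F5 -> D5
Ab5 -> F5
A#4 -> F##4
E5 -> C#5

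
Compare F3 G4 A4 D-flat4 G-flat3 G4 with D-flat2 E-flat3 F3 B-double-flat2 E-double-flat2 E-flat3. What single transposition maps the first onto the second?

down a major tenth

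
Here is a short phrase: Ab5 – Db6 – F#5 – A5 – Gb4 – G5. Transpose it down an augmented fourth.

Ebb5 Abb5 C5 Eb5 Dbb4 Db5

Ab5 gives Ebb5
Db6 gives Abb5
F#5 gives C5
A5 gives Eb5
Gb4 gives Dbb4
G5 gives Db5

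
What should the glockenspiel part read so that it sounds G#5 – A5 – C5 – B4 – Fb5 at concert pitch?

G#3 A3 C3 B2 Fb3

The glockenspiel sounds a perfect fifteenth above written, so the written part must be a perfect fifteenth below concert — transpose each note down.
G#5 to G#3
A5 to A3
C5 to C3
B4 to B2
Fb5 to Fb3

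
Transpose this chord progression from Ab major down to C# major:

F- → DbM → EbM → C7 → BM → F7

A#- F#M G#M E#7 D##M A#7

Ab major down to C# major is a diminished sixth; each chord root moves by that interval while the quality stays the same.
F-: root F down a diminished sixth → A#, giving A#-.
DbM: root Db down a diminished sixth → F#, giving F#M.
EbM: root Eb down a diminished sixth → G#, giving G#M.
C7: root C down a diminished sixth → E#, giving E#7.
BM: root B down a diminished sixth → D##, giving D##M.
F7: root F down a diminished sixth → A#, giving A#7.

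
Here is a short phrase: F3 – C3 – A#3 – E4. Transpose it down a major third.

F3 down a major third is Db3.
A major third down from C3 gives Ab2.
A#3: a third down reaches F, and 4 semitones makes it F#3.
E4 down a major third is C4.

Db3 Ab2 F#3 C4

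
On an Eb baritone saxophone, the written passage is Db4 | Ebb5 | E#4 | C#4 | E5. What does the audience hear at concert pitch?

Fb2 Gbb3 G#2 E2 G3

Written C4 on the Eb baritone saxophone sounds as Eb2, a major thirteenth lower; apply that shift to every note.
Db4 becomes Fb2
Ebb5 becomes Gbb3
E#4 becomes G#2
C#4 becomes E2
E5 becomes G3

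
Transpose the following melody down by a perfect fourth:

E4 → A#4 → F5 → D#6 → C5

E4 down a perfect fourth is B3.
A#4: a fourth down reaches E, and 5 semitones makes it E#4.
F5: a fourth down reaches C, and 5 semitones makes it C5.
D#6 down a perfect fourth is A#5.
A perfect fourth down from C5 gives G4.

B3 E#4 C5 A#5 G4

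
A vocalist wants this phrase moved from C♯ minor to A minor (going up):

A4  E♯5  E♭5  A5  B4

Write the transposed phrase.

F5 C#6 Cb6 F6 G5

C♯ minor to A minor up is a minor sixth, so every note moves up by that interval.
A4 becomes F5
E#5 becomes C#6
Eb5 becomes Cb6
A5 becomes F6
B4 becomes G5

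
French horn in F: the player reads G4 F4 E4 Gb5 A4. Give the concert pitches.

The French horn in F sounds a perfect fifth below written, so transpose each written note down a perfect fifth.
G4 gives C4
F4 gives Bb3
E4 gives A3
Gb5 gives Cb5
A4 gives D4

C4 Bb3 A3 Cb5 D4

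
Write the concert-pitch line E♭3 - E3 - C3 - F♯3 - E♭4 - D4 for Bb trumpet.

The Bb trumpet sounds a major second below written, so the written part must be a major second above concert — transpose each note up.
Eb3 → F3
E3 → F#3
C3 → D3
F#3 → G#3
Eb4 → F4
D4 → E4

F3 F#3 D3 G#3 F4 E4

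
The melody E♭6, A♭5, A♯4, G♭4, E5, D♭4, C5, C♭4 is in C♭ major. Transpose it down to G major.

B5 E5 E##4 D4 B#4 A3 G#4 G3

C♭ major to G major down is a diminished fourth, so every note moves down by that interval.
Eb6 becomes B5
Ab5 becomes E5
A#4 becomes E##4
Gb4 becomes D4
E5 becomes B#4
Db4 becomes A3
C5 becomes G#4
Cb4 becomes G3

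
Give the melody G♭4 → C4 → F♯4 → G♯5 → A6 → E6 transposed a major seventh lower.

Abb3 Db3 G3 A4 Bb5 F5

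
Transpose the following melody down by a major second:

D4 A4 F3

D4 gives C4
A4 gives G4
F3 gives Eb3

C4 G4 Eb3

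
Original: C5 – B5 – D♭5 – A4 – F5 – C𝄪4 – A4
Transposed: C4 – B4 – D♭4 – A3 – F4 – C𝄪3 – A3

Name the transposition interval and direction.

Take the first pair: C5 → C4. C to C spans 8 letter names, so the interval is some kind of octave.
C4 to C5 is 12 semitones, which makes it a perfect octave; the second version is lower, so the direction is down.
Checking another pair — A4 → A3 — gives the same interval.

down a perfect octave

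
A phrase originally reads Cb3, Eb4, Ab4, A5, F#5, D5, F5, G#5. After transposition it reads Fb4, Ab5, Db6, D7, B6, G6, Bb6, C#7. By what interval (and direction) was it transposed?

From Cb3 to Fb4 is 11 letter names — an eleventh of some quality.
Cb3 to Fb4 is 17 semitones, which makes it a perfect eleventh; the second version is higher, so the direction is up.
Checking another pair — G#5 → C#7 — gives the same interval.

up a perfect eleventh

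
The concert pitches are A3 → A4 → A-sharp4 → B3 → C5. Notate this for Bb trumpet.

The Bb trumpet sounds a major second below written, so the written part must be a major second above concert — transpose each note up.
A3 -> B3
A4 -> B4
A#4 -> B#4
B3 -> C#4
C5 -> D5

B3 B4 B#4 C#4 D5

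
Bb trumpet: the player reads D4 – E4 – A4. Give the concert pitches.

C4 D4 G4

The Bb trumpet sounds a major second below written, so transpose each written note down a major second.
D4 -> C4
E4 -> D4
A4 -> G4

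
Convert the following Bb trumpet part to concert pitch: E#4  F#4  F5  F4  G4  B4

Written C4 on the Bb trumpet sounds as Bb3, a major second lower; apply that shift to every note.
E#4 to D#4
F#4 to E4
F5 to Eb5
F4 to Eb4
G4 to F4
B4 to A4

D#4 E4 Eb5 Eb4 F4 A4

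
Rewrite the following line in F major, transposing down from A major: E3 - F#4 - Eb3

From A down to F is a major third; apply that to each pitch.
E3 → C3
F#4 → D4
Eb3 → Cb3

C3 D4 Cb3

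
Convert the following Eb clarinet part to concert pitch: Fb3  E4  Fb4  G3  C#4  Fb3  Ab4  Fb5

Abb3 G4 Abb4 Bb3 E4 Abb3 Cb5 Abb5

The Eb clarinet sounds a minor third above written, so transpose each written note up a minor third.
Fb3 → Abb3
E4 → G4
Fb4 → Abb4
G3 → Bb3
C#4 → E4
Fb3 → Abb3
Ab4 → Cb5
Fb5 → Abb5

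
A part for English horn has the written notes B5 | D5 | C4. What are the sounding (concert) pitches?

E5 G4 F3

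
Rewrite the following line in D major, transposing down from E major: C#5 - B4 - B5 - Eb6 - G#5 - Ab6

B4 A4 A5 Db6 F#5 Gb6

From E down to D is a major second; apply that to each pitch.
C#5 gives B4
B4 gives A4
B5 gives A5
Eb6 gives Db6
G#5 gives F#5
Ab6 gives Gb6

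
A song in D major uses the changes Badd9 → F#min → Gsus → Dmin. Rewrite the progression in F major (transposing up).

Dadd9 Amin Bbsus Fmin

D major up to F major is a minor third; each chord root moves by that interval while the quality stays the same.
Badd9: root B up a minor third → D, giving Dadd9.
F#min: root F# up a minor third → A, giving Amin.
Gsus: root G up a minor third → Bb, giving Bbsus.
Dmin: root D up a minor third → F, giving Fmin.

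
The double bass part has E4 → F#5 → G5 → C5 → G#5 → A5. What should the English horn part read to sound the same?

B3 C#5 D5 G4 D#5 E5

First find concert pitch: the double bass sounds a perfect octave below written, so E4 F#5 G5 C5 G#5 A5 sounds E3 F#4 G4 C4 G#4 A4.
Then write for English horn: it sounds a perfect fifth below written, so the part must be a perfect fifth above concert.
E3 → B3
F#4 → C#5
G4 → D5
C4 → G4
G#4 → D#5
A4 → E5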